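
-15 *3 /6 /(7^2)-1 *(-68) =6649 /98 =67.85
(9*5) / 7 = 6.43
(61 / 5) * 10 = 122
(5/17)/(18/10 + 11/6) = 150/1853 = 0.08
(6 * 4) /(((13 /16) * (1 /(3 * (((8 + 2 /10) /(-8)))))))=-5904 /65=-90.83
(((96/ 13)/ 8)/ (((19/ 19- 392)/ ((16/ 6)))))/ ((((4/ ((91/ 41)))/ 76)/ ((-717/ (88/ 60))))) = 22886640/ 176341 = 129.79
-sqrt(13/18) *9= -3 *sqrt(26)/2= -7.65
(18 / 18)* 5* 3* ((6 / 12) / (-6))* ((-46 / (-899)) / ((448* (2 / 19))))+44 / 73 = 70724847 / 117603584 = 0.60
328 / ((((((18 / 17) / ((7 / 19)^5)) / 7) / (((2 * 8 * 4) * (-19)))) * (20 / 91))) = -477575879872 / 5864445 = -81435.82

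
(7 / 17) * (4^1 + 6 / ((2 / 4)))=112 / 17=6.59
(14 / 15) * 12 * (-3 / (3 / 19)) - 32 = -1224 / 5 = -244.80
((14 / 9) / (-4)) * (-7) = 2.72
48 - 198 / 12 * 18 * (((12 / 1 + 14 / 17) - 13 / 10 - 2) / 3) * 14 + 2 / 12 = -6707237 / 510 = -13151.45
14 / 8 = 7 / 4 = 1.75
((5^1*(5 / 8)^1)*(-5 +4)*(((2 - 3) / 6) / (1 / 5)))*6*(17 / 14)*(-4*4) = -2125 / 7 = -303.57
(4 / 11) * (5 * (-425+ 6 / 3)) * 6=-50760 / 11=-4614.55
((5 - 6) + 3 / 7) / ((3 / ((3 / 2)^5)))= -81 / 56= -1.45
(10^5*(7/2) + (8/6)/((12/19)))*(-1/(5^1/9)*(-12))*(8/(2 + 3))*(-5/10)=-151200912/25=-6048036.48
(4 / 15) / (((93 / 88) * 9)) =352 / 12555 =0.03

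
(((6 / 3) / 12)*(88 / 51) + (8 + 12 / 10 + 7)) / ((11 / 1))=12613 / 8415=1.50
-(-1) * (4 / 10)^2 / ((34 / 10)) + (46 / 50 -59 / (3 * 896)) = 0.95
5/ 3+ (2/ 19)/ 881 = 83701/ 50217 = 1.67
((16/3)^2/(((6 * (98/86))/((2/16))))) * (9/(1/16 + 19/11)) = 121088/46305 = 2.62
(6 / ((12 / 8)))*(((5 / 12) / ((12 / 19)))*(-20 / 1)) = -475 / 9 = -52.78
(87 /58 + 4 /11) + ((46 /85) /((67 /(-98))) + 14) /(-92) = 2478332 /1440835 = 1.72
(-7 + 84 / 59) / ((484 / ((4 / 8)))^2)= -329 / 55284416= -0.00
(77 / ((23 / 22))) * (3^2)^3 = 1234926 / 23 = 53692.43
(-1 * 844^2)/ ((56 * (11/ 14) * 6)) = -89042/ 33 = -2698.24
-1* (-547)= 547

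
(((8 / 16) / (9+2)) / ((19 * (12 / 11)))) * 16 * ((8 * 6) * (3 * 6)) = 576 / 19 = 30.32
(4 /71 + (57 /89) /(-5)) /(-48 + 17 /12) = 27204 /17661605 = 0.00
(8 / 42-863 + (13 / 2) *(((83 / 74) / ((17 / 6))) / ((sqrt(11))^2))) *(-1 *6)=250662745 / 48433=5175.45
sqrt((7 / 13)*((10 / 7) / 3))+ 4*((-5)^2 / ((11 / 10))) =sqrt(390) / 39+ 1000 / 11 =91.42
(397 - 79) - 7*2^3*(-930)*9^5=3075272238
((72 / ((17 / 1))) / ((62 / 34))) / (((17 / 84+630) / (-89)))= -538272 / 1641047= -0.33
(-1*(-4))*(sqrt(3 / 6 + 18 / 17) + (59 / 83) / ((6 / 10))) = 9.73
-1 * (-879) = 879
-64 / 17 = -3.76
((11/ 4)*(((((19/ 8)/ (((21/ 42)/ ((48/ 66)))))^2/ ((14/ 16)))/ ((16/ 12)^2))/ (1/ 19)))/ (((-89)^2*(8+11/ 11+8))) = 61731/ 20737178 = 0.00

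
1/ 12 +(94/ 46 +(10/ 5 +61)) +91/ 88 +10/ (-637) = 255840653/ 3867864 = 66.15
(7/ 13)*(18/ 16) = 63/ 104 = 0.61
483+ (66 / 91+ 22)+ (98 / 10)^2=1369016 / 2275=601.77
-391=-391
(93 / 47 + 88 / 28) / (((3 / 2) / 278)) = 936860 / 987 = 949.20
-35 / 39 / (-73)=35 / 2847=0.01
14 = 14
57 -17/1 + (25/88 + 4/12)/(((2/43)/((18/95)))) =355427/8360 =42.52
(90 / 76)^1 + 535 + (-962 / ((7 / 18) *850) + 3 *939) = 378748471 / 113050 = 3350.27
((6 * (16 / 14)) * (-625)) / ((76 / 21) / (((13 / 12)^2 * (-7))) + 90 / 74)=-437710000 / 79223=-5525.04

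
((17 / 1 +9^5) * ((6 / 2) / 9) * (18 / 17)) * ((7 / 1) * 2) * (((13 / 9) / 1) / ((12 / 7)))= 37625042 / 153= 245915.31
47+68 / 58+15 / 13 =18596 / 377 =49.33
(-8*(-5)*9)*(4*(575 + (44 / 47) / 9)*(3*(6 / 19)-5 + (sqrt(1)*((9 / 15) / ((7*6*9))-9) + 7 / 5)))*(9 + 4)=-125434527.91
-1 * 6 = -6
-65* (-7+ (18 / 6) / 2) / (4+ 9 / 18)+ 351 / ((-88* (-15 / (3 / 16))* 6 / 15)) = 2016599 / 25344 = 79.57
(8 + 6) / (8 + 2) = 7 / 5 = 1.40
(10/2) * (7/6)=35/6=5.83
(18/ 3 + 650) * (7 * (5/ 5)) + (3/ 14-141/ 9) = 192215/ 42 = 4576.55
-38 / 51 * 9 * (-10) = 1140 / 17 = 67.06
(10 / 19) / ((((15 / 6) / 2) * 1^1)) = 8 / 19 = 0.42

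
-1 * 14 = -14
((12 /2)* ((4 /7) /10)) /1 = 12 /35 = 0.34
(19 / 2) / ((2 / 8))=38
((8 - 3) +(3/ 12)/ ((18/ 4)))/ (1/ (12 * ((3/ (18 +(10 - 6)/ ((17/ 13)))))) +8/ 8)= 3.19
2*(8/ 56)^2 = 2/ 49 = 0.04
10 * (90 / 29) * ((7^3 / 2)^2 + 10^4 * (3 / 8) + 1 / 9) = 29846125 / 29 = 1029176.72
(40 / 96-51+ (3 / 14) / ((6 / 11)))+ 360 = 6506 / 21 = 309.81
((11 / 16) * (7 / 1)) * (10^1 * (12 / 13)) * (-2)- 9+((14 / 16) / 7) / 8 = -97.83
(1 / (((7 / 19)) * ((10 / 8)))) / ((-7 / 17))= -1292 / 245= -5.27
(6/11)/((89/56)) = 336/979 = 0.34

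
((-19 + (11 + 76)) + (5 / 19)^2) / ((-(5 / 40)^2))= -4356.43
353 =353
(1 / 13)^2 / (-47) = -1 / 7943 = -0.00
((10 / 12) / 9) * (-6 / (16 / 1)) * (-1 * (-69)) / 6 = -115 / 288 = -0.40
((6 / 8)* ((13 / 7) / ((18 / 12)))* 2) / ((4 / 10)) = 4.64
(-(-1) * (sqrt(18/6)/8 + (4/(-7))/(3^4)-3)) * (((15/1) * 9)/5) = -1705/21 + 27 * sqrt(3)/8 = -75.34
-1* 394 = -394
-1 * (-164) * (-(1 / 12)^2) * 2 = -41 / 18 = -2.28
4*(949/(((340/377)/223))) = 79783379/85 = 938627.99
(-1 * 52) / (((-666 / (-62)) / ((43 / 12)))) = -17329 / 999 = -17.35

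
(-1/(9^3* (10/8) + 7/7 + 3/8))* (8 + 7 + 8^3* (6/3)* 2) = -16504/7301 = -2.26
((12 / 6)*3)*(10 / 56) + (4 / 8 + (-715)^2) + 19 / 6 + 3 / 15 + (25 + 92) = 107382857 / 210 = 511346.94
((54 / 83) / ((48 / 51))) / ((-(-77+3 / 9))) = 1377 / 152720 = 0.01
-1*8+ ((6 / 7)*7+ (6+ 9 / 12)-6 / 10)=83 / 20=4.15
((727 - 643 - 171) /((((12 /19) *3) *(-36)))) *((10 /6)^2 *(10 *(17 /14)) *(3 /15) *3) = 234175 /9072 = 25.81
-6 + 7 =1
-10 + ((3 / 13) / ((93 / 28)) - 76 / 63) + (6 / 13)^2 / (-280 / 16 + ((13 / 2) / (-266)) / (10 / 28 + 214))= -45331697330 / 4065972183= -11.15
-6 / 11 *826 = -4956 / 11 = -450.55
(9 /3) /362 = 3 /362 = 0.01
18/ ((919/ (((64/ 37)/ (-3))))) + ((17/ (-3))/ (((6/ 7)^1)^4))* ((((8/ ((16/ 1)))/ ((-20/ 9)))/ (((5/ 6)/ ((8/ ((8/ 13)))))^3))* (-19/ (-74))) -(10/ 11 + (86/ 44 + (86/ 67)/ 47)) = 54169874104524471/ 23556598340000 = 2299.56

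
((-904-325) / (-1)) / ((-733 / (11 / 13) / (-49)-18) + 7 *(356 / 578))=191442559 / 621597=307.99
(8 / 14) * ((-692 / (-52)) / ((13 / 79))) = 54668 / 1183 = 46.21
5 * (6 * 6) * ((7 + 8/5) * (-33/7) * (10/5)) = -102168/7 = -14595.43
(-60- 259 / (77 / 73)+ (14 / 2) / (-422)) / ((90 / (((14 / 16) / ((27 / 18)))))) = -9928933 / 5013360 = -1.98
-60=-60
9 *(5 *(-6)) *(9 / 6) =-405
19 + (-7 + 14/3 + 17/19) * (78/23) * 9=-10885/437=-24.91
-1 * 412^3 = -69934528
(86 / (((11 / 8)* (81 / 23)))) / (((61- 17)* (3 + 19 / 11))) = 989 / 11583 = 0.09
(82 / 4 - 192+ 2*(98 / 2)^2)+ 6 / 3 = 9265 / 2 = 4632.50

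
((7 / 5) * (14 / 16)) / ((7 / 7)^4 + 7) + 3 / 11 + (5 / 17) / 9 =246947 / 538560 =0.46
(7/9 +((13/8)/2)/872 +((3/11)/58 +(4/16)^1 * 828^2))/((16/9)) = 6865502464523/71211008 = 96410.69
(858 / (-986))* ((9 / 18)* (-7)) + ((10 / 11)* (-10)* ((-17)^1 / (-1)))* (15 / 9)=-8281901 / 32538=-254.53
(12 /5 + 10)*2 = 24.80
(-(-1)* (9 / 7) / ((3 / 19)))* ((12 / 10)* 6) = 2052 / 35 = 58.63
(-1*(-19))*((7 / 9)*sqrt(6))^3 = 131.39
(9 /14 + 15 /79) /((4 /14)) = 921 /316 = 2.91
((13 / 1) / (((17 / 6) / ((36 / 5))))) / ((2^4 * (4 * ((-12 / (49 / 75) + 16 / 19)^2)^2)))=263697395523471 / 48190751546976020480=0.00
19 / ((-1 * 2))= -19 / 2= -9.50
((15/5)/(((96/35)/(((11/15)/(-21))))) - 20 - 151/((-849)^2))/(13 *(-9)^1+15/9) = 462198451/2660236224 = 0.17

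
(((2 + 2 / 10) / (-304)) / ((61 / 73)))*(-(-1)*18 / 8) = -7227 / 370880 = -0.02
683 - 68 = 615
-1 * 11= -11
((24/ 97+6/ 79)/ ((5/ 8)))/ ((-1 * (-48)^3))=413/ 88277760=0.00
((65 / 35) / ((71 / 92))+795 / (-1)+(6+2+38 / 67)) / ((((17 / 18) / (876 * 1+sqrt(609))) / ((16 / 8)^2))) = -1646639310240 / 566083 - 1879725240 * sqrt(609) / 566083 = -2990775.26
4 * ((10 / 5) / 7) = 8 / 7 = 1.14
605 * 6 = 3630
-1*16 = -16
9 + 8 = 17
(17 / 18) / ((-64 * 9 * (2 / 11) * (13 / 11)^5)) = -30116537 / 7699131648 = -0.00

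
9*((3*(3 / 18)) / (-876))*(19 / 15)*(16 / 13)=-38 / 4745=-0.01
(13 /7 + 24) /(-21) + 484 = 482.77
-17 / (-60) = 17 / 60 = 0.28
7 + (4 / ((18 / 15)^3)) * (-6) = -62 / 9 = -6.89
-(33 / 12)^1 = -11 / 4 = -2.75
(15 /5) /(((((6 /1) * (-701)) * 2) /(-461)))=461 /2804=0.16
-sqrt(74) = -8.60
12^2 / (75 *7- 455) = 72 / 35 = 2.06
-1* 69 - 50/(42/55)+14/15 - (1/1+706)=-29419/35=-840.54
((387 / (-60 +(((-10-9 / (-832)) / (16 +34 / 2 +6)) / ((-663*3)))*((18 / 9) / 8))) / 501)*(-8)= 6195750912 / 60156386461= 0.10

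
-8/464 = -1/58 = -0.02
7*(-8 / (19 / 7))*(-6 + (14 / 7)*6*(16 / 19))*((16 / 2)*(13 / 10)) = -1589952 / 1805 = -880.86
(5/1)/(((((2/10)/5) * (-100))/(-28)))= 35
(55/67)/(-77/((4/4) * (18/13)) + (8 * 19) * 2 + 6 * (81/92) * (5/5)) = 2277/703634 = 0.00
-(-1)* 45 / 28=1.61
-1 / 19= -0.05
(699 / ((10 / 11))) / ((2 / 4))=7689 / 5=1537.80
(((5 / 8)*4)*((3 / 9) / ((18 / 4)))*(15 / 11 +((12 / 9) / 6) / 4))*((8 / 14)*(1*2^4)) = 44960 / 18711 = 2.40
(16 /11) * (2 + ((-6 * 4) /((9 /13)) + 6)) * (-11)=1280 /3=426.67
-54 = -54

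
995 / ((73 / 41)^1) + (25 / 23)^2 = 21626180 / 38617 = 560.02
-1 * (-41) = 41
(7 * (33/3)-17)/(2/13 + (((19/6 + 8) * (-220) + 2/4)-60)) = -4680/196249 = -0.02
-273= -273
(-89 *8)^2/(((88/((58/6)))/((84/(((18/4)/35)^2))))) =252128598400/891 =282972613.24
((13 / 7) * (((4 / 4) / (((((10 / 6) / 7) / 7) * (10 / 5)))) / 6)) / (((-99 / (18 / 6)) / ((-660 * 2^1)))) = 182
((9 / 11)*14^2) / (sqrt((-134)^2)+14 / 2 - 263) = -882 / 671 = -1.31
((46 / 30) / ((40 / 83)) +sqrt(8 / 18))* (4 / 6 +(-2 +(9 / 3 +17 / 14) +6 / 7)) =362513 / 25200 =14.39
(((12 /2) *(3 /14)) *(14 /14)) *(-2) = -18 /7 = -2.57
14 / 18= 7 / 9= 0.78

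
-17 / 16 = -1.06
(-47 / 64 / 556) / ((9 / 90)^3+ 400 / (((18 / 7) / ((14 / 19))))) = -1004625 / 87181560608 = -0.00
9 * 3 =27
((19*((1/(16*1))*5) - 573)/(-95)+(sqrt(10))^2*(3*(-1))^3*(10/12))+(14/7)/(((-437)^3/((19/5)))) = -76963733403/351382960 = -219.03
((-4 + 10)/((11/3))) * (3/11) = 54/121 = 0.45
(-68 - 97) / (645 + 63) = -55 / 236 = -0.23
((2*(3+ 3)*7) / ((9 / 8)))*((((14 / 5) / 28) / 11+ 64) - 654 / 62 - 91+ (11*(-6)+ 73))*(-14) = 54429984 / 1705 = 31923.74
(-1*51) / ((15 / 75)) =-255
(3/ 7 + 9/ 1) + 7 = 115/ 7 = 16.43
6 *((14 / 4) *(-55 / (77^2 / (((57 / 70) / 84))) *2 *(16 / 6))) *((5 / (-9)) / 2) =95 / 33957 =0.00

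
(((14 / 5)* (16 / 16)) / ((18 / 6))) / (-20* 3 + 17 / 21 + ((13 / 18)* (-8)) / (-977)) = -287238 / 18214345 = -0.02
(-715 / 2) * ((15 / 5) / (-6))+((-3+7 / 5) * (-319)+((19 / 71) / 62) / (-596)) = 9040242039 / 13117960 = 689.15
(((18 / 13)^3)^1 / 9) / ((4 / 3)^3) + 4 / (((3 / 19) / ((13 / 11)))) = 17437259 / 580008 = 30.06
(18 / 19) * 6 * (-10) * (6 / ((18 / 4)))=-75.79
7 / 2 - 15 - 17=-57 / 2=-28.50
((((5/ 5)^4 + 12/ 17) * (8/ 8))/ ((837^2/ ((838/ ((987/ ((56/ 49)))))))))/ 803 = 194416/ 66073996397871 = 0.00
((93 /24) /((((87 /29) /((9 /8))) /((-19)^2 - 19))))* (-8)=-15903 /4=-3975.75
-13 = -13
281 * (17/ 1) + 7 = 4784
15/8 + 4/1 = 47/8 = 5.88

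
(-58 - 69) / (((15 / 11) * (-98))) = 1397 / 1470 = 0.95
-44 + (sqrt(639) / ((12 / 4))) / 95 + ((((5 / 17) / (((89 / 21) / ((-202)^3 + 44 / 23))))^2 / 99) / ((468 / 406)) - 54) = sqrt(71) / 95 + 62682062842260666 / 21861983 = 2867171877.51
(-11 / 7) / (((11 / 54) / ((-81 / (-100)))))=-2187 / 350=-6.25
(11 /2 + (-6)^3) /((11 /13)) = -5473 /22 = -248.77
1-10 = -9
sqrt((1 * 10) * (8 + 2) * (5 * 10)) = 50 * sqrt(2) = 70.71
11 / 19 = 0.58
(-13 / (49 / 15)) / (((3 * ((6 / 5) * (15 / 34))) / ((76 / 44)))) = -20995 / 4851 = -4.33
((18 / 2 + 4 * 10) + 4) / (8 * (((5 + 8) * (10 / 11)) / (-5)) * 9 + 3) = -583 / 1839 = -0.32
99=99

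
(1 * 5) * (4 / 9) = 20 / 9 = 2.22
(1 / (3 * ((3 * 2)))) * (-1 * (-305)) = 305 / 18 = 16.94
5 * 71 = 355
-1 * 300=-300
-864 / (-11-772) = 32 / 29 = 1.10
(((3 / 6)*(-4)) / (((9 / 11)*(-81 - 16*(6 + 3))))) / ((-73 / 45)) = -0.01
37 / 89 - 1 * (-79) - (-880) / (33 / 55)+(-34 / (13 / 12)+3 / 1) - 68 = 5031901 / 3471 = 1449.70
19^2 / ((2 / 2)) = 361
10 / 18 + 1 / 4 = 29 / 36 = 0.81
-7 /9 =-0.78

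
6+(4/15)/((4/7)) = 97/15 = 6.47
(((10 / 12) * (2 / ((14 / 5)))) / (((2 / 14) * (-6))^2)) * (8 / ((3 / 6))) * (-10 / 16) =-875 / 108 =-8.10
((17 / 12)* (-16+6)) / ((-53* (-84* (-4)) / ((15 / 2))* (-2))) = -425 / 142464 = -0.00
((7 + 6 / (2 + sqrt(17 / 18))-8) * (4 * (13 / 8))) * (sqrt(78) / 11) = -234 * sqrt(663) / 605 + 2093 * sqrt(78) / 1210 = 5.32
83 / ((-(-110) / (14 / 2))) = 581 / 110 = 5.28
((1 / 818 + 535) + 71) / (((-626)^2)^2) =495709 / 125617641889568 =0.00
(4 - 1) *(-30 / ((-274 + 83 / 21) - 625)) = 945 / 9398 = 0.10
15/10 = 3/2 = 1.50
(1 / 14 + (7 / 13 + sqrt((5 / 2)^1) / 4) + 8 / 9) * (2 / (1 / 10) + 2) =11 * sqrt(10) / 4 + 27005 / 819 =41.67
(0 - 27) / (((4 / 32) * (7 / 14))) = -432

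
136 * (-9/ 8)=-153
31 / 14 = 2.21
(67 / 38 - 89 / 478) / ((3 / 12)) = 28644 / 4541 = 6.31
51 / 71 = 0.72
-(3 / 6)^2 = -1 / 4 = -0.25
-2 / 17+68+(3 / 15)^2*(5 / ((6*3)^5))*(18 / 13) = 7874249777 / 115998480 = 67.88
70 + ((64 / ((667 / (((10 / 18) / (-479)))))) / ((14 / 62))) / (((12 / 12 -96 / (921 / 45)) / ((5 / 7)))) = 70.00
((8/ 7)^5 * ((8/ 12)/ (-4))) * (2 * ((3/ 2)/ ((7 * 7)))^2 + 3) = -0.98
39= 39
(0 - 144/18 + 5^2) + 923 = 940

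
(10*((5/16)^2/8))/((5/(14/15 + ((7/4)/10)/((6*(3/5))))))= 3535/147456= 0.02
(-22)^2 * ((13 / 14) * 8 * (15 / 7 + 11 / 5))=15614.43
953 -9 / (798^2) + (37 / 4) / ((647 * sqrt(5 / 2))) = 37 * sqrt(10) / 12940 + 67430467 / 70756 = 953.01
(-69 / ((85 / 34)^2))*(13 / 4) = -897 / 25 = -35.88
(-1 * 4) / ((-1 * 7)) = 4 / 7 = 0.57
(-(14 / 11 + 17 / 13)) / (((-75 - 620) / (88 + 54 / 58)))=951651 / 2882165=0.33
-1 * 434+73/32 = -13815/32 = -431.72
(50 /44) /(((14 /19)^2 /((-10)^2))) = 225625 /1078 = 209.30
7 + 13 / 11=90 / 11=8.18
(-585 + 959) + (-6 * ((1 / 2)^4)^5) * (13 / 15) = 980418547 / 2621440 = 374.00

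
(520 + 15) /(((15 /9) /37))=11877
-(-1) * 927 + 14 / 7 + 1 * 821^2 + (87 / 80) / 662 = 35746411287 / 52960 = 674970.00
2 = 2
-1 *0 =0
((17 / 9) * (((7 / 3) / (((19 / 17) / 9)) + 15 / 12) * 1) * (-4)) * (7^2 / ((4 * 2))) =-1268659 / 1368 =-927.38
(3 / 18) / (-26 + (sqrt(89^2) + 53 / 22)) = 11 / 4317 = 0.00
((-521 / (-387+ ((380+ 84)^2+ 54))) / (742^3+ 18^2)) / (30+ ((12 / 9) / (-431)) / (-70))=-3368265 / 17032021569426661616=-0.00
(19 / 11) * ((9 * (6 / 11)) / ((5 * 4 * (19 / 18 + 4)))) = 4617 / 55055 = 0.08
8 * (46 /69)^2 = 32 /9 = 3.56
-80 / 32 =-5 / 2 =-2.50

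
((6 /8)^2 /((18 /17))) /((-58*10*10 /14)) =-119 /92800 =-0.00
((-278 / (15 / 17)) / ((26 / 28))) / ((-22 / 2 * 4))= 16541 / 2145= 7.71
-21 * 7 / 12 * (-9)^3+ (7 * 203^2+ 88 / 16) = 1189595 / 4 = 297398.75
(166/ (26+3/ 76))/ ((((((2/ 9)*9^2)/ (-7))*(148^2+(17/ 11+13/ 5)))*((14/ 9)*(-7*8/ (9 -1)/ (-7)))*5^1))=-17347/ 1192296046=-0.00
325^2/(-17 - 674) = -152.86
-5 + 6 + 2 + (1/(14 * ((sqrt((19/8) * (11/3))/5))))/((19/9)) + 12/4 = 45 * sqrt(1254)/27797 + 6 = 6.06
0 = 0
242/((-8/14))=-847/2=-423.50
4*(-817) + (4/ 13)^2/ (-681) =-376110868/ 115089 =-3268.00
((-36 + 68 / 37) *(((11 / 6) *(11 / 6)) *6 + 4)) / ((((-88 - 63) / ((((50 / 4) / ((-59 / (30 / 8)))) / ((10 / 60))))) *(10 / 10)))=-8591250 / 329633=-26.06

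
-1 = -1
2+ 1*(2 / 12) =13 / 6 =2.17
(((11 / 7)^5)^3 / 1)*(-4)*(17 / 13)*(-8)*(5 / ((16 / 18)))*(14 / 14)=12782379398411892060 / 61718299629259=207108.42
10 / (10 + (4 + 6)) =1 / 2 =0.50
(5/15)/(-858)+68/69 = 58321/59202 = 0.99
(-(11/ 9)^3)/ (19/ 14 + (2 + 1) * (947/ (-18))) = 9317/ 798498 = 0.01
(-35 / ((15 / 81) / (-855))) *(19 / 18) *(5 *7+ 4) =13304655 / 2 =6652327.50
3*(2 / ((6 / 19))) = 19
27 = 27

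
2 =2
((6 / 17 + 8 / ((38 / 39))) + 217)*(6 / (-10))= -218571 / 1615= -135.34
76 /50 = 38 /25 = 1.52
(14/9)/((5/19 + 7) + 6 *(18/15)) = 665/6183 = 0.11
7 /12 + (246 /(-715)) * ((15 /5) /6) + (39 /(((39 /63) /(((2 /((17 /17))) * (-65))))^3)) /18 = -172161986471 /8580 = -20065499.59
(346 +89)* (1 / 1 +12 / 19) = 13485 / 19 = 709.74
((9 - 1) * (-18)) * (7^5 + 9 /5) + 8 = -12102296 /5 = -2420459.20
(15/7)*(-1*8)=-120/7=-17.14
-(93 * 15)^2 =-1946025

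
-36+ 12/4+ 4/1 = -29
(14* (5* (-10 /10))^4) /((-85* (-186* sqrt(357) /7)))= 875* sqrt(357) /80631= 0.21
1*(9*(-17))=-153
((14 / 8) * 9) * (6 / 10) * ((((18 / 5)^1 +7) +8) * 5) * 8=35154 / 5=7030.80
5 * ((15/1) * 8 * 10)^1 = 6000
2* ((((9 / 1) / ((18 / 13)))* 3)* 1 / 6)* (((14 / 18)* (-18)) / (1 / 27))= -2457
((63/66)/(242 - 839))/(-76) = 7/332728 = 0.00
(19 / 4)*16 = 76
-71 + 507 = 436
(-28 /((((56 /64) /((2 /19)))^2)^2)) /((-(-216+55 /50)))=-2621440 /96060521347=-0.00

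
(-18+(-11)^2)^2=10609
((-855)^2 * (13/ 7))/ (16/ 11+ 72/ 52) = 478175.75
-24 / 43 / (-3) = 8 / 43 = 0.19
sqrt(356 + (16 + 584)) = 2* sqrt(239) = 30.92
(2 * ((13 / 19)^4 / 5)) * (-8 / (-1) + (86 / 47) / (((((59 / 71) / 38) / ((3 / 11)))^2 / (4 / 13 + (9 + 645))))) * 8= 1684685843423859328 / 12899463847435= 130601.23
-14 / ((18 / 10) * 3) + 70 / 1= 1820 / 27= 67.41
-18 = -18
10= 10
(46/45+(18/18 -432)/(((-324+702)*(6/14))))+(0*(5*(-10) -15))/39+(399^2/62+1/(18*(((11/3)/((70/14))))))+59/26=4611331772/1795365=2568.46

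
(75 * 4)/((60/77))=385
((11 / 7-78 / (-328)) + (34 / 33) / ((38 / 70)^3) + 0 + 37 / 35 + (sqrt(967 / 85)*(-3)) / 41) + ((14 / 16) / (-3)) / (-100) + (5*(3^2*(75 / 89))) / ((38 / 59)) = 105128435502203 / 1541755045600-3*sqrt(82195) / 3485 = 67.94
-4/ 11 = -0.36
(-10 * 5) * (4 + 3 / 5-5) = 20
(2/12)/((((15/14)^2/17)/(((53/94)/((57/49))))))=2163301/1808325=1.20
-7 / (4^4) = -7 / 256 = -0.03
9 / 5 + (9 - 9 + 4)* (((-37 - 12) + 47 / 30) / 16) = -1207 / 120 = -10.06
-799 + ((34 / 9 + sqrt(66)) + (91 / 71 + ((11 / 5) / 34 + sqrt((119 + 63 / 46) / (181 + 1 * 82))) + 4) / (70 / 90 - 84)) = -64707584521 / 81363870 - 9 * sqrt(1367074) / 1294486 + sqrt(66) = -787.17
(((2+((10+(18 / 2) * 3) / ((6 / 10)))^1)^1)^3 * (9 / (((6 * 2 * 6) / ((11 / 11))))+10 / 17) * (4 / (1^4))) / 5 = 675883487 / 4590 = 147251.30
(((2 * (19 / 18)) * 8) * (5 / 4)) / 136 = 95 / 612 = 0.16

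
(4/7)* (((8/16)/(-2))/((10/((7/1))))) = -1/10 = -0.10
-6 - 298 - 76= -380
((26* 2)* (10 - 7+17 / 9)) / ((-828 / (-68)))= 38896 / 1863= 20.88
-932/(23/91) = -84812/23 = -3687.48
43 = 43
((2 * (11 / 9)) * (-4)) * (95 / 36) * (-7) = 14630 / 81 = 180.62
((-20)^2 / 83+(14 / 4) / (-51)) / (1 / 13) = 522847 / 8466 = 61.76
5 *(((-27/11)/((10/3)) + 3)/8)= 249/176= 1.41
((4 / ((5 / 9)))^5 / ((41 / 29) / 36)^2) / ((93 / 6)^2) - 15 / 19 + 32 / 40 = 5008724922010561 / 95916809375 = 52219.47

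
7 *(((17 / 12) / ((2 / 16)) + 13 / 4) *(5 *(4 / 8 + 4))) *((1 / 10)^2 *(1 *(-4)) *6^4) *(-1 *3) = 357210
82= 82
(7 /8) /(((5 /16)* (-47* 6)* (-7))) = 0.00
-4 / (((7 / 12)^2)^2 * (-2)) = 41472 / 2401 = 17.27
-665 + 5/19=-12630/19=-664.74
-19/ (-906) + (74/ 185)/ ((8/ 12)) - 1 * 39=-173857/ 4530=-38.38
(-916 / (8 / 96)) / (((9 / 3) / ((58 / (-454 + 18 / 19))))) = 126179 / 269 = 469.07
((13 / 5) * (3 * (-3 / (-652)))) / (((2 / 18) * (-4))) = -1053 / 13040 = -0.08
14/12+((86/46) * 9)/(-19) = 737/2622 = 0.28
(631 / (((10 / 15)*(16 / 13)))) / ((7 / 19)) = 2087.37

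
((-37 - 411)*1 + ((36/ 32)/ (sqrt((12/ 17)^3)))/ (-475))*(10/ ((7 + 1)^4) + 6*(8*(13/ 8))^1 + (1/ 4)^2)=-1119139/ 32 - 2717909*sqrt(51)/ 62259200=-34973.41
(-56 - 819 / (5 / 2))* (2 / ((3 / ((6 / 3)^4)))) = -61376 / 15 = -4091.73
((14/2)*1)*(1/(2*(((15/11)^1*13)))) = 77/390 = 0.20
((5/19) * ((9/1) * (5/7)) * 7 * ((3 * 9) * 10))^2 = 3690562500/361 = 10223164.82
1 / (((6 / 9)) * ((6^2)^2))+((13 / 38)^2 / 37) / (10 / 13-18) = 314677 / 323132544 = 0.00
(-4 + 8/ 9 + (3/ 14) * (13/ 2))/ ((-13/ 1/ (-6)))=-433/ 546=-0.79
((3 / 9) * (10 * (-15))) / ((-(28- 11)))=50 / 17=2.94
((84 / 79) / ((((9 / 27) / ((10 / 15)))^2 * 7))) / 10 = 24 / 395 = 0.06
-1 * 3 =-3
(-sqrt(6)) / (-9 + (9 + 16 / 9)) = -9 * sqrt(6) / 16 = -1.38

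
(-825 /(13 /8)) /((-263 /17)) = 112200 /3419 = 32.82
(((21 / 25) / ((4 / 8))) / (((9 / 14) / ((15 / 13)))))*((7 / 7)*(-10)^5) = -3920000 / 13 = -301538.46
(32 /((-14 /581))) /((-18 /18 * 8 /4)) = 664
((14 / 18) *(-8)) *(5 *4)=-1120 / 9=-124.44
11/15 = 0.73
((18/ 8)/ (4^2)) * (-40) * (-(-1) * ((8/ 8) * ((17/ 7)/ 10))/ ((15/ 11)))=-561/ 560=-1.00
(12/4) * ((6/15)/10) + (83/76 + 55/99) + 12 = 235427/17100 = 13.77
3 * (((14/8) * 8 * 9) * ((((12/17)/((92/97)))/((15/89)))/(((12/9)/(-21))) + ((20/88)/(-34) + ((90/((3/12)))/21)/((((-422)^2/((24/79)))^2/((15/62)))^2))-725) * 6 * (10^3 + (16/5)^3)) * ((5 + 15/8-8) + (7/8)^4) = 576608588536056663672800887063901510764047861/575000407679515058102295733967110000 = 1002796834.29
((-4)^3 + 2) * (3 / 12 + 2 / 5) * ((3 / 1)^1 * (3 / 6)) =-1209 / 20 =-60.45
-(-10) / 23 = 10 / 23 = 0.43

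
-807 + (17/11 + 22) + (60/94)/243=-32808616/41877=-783.45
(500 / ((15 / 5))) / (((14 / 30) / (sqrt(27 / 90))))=250 * sqrt(30) / 7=195.62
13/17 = 0.76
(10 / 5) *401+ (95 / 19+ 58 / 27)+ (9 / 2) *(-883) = -3164.35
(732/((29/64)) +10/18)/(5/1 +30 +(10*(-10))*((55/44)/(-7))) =2952439/96570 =30.57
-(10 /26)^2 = -25 /169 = -0.15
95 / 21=4.52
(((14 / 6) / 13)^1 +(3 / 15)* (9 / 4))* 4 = 491 / 195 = 2.52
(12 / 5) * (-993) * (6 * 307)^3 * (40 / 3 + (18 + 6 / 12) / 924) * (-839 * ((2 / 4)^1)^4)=16061365344040245819 / 1540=10429458015610549.23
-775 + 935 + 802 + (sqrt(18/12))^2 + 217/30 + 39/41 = 597586/615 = 971.68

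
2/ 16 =1/ 8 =0.12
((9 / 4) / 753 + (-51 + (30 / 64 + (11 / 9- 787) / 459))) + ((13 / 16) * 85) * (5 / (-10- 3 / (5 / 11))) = -11832639613 / 161997408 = -73.04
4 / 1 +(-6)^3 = -212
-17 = -17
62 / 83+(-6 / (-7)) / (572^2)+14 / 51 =4951615355 / 4847394552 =1.02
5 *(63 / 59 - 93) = -27120 / 59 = -459.66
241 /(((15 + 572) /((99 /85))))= 23859 /49895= 0.48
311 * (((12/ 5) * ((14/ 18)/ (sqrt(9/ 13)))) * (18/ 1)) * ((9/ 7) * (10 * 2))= 89568 * sqrt(13)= 322942.02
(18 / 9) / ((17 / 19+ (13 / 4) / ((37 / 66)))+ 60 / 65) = 36556 / 139189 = 0.26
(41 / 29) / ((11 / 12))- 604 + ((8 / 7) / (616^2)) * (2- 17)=-5800882291 / 9628696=-602.46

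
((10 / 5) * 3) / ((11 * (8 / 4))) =0.27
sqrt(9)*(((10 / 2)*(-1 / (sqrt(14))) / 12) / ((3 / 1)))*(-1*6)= 5*sqrt(14) / 28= 0.67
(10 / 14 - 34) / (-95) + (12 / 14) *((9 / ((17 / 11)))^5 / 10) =542395155124 / 944204905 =574.45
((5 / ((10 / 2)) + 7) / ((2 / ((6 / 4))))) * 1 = 6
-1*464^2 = -215296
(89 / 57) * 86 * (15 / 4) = 19135 / 38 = 503.55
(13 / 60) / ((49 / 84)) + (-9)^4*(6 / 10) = 137794 / 35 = 3936.97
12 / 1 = 12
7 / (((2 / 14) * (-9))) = -49 / 9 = -5.44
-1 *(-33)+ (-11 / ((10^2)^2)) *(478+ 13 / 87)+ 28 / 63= 85917233 / 2610000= 32.92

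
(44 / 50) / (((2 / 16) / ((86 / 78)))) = 7568 / 975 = 7.76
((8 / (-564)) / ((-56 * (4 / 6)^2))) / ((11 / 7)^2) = 0.00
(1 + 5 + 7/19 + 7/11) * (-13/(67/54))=-1027728/14003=-73.39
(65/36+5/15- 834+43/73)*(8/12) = -2184583/3942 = -554.18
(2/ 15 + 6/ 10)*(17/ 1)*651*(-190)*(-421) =649182842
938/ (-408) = -469/ 204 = -2.30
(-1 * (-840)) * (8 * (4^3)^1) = 430080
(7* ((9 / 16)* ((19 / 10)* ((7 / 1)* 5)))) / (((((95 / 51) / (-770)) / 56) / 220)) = -1333491390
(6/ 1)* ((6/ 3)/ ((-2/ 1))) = -6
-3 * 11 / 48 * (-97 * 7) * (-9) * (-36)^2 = -5444901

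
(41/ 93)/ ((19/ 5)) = 205/ 1767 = 0.12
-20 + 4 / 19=-376 / 19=-19.79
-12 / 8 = -3 / 2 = -1.50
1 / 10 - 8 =-79 / 10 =-7.90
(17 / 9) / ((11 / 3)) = 17 / 33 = 0.52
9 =9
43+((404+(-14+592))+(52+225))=1302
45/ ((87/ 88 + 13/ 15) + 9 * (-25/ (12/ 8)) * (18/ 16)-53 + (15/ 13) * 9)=-0.21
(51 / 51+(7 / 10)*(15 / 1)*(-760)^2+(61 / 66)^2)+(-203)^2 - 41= 26597604685 / 4356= 6105969.85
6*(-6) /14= -18 /7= -2.57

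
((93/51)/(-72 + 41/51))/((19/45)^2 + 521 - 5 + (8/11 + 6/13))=-26930475/543983976563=-0.00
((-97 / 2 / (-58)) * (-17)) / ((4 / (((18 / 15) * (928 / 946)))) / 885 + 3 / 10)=-515070 / 11009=-46.79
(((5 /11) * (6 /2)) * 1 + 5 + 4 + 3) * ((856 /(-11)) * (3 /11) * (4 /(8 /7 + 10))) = -1761648 /17303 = -101.81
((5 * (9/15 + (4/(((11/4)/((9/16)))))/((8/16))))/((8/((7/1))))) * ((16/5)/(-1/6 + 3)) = 10332/935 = 11.05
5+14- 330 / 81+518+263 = 21490 / 27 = 795.93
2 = 2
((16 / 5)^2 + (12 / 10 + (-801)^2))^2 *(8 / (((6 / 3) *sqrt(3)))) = 1029166307906884 *sqrt(3) / 1875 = 950703111857.49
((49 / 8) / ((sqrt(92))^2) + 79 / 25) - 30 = -492631 / 18400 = -26.77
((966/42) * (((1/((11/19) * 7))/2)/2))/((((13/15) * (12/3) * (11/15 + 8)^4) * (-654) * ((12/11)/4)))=-36871875/93476630924768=-0.00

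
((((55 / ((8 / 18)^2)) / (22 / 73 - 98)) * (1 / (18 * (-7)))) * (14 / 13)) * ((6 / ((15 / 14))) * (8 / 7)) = 7227 / 46358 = 0.16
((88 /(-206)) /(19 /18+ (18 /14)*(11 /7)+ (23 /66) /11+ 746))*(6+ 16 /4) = -23478840 /4117232699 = -0.01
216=216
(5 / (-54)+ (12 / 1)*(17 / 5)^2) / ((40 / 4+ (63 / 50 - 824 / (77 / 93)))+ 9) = -14410319 / 101347173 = -0.14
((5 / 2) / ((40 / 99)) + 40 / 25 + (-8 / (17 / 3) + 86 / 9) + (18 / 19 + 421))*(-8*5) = -101833061 / 5814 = -17515.15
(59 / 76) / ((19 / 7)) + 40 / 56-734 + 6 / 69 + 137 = -138540179 / 232484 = -595.91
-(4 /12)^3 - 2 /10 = -32 /135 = -0.24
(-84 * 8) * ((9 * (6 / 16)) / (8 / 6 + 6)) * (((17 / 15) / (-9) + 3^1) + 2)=-82908 / 55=-1507.42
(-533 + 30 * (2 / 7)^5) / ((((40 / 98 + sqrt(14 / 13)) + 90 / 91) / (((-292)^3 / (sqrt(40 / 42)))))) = -724774292508656 * sqrt(390) / 887795 + 129009824066540768 * sqrt(105) / 60902737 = 5583912240.30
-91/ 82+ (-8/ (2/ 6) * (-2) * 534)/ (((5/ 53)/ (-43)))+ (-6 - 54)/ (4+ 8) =-4790059401/ 410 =-11683071.71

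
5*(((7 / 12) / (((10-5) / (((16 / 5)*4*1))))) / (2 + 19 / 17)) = 2.39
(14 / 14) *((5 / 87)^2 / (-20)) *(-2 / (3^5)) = 5 / 3678534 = 0.00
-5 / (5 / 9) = -9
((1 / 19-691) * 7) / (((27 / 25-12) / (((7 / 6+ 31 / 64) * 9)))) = 6581.44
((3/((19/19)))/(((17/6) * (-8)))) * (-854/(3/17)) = 1281/2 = 640.50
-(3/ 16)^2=-9/ 256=-0.04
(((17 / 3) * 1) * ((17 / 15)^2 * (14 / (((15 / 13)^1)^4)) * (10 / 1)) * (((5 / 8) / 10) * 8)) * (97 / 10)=95277411047 / 34171875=2788.18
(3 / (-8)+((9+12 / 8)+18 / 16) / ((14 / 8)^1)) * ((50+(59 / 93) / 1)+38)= 964431 / 1736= 555.55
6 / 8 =3 / 4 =0.75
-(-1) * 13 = 13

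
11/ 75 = 0.15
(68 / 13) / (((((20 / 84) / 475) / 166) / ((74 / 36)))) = 138870620 / 39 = 3560785.13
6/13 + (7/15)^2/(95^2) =0.46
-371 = -371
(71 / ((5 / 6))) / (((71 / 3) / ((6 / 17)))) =108 / 85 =1.27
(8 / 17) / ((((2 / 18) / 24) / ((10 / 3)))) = 5760 / 17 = 338.82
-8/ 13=-0.62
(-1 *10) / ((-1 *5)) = 2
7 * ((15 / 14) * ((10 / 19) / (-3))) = -25 / 19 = -1.32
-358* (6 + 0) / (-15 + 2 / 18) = 9666 / 67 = 144.27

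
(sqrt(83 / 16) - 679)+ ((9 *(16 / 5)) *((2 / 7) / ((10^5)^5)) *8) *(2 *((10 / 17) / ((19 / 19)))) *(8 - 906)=-394536132812500000000004041 / 581054687500000000000000+ sqrt(83) / 4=-676.72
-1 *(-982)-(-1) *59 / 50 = 49159 / 50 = 983.18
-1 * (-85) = 85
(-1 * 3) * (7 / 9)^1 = -7 / 3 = -2.33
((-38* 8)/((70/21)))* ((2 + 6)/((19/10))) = -384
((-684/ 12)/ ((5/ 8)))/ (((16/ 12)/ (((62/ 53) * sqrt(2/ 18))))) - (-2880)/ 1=756132/ 265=2853.33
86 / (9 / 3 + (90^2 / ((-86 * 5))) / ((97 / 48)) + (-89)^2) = 179353 / 16506062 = 0.01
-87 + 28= -59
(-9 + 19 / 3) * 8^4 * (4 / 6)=-65536 / 9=-7281.78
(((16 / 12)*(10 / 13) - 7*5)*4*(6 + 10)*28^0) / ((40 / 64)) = -3478.97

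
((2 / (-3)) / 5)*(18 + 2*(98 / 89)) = -3596 / 1335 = -2.69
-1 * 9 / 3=-3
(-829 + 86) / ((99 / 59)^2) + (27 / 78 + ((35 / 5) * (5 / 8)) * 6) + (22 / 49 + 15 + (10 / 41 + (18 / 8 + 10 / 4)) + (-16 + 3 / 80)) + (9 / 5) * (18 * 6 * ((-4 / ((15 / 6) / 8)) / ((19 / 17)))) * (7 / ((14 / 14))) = -30771353711580799 / 1945392649200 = -15817.55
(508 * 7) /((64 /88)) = 9779 /2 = 4889.50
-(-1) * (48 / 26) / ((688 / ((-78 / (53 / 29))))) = -261 / 2279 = -0.11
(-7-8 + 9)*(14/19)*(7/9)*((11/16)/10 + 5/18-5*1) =328349/20520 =16.00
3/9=1/3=0.33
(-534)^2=285156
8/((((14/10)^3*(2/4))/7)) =2000/49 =40.82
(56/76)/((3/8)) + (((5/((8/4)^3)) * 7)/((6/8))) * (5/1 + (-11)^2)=42007/57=736.96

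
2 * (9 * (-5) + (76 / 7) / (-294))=-92686 / 1029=-90.07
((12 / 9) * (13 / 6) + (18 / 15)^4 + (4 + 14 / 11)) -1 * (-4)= 880804 / 61875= 14.24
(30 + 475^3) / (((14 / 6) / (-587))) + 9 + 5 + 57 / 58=-26961389228.59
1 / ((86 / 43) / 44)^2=484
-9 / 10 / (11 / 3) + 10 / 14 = 361 / 770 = 0.47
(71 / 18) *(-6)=-71 / 3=-23.67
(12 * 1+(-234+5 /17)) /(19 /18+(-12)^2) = -67842 /44387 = -1.53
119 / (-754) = -119 / 754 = -0.16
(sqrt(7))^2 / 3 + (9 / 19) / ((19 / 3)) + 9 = 12355 / 1083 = 11.41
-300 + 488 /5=-1012 /5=-202.40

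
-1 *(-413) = 413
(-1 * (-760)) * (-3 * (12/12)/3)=-760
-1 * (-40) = 40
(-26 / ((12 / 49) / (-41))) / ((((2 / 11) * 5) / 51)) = 4883879 / 20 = 244193.95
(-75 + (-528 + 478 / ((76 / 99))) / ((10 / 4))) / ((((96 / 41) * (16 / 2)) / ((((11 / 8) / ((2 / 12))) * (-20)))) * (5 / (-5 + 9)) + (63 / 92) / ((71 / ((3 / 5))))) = 10393248096 / 38095019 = 272.82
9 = 9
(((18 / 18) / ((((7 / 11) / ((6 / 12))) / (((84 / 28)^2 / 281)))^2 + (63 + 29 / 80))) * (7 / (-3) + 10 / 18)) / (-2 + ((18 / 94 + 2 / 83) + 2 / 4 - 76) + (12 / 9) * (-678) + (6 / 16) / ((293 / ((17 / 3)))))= 2549185284096 / 2311001398048850567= 0.00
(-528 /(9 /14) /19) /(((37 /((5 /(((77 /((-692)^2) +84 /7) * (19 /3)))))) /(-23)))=27138180608 /15351053173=1.77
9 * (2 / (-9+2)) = -18 / 7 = -2.57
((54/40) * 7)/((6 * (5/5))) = 63/40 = 1.58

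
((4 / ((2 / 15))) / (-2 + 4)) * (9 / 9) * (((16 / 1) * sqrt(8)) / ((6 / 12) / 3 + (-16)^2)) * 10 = 28800 * sqrt(2) / 1537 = 26.50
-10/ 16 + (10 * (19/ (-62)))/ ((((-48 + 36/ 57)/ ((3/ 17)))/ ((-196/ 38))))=-43249/ 63240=-0.68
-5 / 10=-1 / 2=-0.50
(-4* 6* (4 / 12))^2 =64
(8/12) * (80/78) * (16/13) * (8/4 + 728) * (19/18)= 648.46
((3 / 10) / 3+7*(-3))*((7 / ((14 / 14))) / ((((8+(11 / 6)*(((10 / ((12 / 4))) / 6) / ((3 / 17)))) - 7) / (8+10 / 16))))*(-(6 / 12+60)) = 989381547 / 87760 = 11273.72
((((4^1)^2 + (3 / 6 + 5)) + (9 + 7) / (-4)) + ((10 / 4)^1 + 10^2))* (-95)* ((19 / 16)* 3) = -81225 / 2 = -40612.50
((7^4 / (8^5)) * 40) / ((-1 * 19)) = -12005 / 77824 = -0.15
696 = 696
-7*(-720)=5040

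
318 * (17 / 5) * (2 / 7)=10812 / 35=308.91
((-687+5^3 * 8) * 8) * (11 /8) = 3443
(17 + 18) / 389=35 / 389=0.09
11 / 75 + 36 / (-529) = 3119 / 39675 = 0.08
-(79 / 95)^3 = -493039 / 857375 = -0.58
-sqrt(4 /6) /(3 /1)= -sqrt(6) /9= -0.27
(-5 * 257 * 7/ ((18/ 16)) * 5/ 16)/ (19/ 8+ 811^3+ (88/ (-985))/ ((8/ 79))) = -177201500/ 37829560068387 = -0.00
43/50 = 0.86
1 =1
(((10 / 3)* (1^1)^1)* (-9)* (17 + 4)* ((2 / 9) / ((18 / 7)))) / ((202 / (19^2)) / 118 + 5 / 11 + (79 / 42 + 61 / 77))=-1607222540 / 92471151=-17.38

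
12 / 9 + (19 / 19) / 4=19 / 12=1.58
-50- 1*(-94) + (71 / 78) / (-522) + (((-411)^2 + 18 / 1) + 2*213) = 6897656773 / 40716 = 169409.00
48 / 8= 6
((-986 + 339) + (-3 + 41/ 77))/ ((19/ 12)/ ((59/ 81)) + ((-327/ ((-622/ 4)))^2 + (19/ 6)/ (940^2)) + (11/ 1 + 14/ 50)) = -1512961642204461600/ 41642641508214901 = -36.33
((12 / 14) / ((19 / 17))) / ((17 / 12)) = 72 / 133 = 0.54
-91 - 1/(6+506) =-46593/512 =-91.00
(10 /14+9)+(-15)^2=1643 /7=234.71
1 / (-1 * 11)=-1 / 11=-0.09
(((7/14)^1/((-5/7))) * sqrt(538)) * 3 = -48.71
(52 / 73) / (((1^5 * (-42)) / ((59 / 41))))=-1534 / 62853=-0.02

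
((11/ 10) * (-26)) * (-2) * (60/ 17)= 3432/ 17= 201.88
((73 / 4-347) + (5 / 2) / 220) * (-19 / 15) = 183217 / 440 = 416.40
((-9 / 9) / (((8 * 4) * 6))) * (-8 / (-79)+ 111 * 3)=-26315 / 15168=-1.73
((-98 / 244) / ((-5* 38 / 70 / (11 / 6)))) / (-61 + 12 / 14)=-0.00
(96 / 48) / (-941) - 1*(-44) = 41402 / 941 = 44.00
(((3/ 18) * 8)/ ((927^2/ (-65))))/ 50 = -26/ 12889935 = -0.00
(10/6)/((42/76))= 190/63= 3.02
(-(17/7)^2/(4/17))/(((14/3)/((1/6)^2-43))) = 1085773/4704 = 230.82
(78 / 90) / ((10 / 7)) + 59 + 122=27241 / 150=181.61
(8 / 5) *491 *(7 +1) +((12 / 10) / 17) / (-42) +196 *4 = 841187 / 119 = 7068.80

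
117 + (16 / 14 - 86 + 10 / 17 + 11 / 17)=3972 / 119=33.38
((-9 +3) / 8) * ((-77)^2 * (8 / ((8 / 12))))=-53361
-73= -73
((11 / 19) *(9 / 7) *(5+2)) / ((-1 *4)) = -99 / 76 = -1.30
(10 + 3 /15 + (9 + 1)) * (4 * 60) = 4848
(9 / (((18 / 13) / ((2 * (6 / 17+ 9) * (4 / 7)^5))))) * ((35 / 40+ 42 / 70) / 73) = 15609984 / 104287435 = 0.15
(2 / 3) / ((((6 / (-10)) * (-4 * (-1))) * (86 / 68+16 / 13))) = -1105 / 9927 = -0.11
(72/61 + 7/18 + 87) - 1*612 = -574727/1098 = -523.43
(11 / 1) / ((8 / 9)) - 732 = -5757 / 8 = -719.62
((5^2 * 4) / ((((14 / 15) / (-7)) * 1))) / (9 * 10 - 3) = -250 / 29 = -8.62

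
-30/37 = -0.81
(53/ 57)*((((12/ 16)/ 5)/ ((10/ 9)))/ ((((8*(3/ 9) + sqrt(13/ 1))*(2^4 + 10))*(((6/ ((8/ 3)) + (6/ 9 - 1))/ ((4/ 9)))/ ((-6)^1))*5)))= 432/ 710125 - 162*sqrt(13)/ 710125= -0.00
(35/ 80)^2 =49/ 256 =0.19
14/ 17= 0.82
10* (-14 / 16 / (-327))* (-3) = -35 / 436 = -0.08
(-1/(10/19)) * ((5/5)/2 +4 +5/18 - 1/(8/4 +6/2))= -1957/225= -8.70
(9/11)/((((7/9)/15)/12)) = 14580/77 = 189.35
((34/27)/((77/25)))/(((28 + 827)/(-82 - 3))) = -14450/355509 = -0.04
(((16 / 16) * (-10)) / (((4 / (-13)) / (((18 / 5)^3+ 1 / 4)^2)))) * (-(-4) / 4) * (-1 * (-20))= 7150561717 / 5000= 1430112.34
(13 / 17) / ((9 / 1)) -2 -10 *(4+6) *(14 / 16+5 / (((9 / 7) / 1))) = -48787 / 102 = -478.30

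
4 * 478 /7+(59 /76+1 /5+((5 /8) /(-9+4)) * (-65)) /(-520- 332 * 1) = 1238009821 /4532640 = 273.13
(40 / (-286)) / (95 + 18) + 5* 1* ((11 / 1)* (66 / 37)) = 58656430 / 597883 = 98.11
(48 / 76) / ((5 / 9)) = 108 / 95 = 1.14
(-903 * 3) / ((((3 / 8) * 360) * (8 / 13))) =-3913 / 120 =-32.61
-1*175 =-175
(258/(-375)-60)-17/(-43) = -324073/5375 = -60.29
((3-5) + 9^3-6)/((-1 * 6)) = -721/6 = -120.17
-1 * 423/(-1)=423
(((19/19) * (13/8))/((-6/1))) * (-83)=1079/48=22.48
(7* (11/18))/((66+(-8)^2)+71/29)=2233/69138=0.03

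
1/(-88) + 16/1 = 1407/88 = 15.99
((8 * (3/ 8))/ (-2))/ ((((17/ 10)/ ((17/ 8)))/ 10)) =-75/ 4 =-18.75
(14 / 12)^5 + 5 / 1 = 55687 / 7776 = 7.16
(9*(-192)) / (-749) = 1728 / 749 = 2.31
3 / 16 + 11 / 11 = 19 / 16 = 1.19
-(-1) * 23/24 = 23/24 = 0.96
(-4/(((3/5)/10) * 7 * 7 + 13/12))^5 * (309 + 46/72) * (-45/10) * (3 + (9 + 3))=732499200000000000/36080953149617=20301.55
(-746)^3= -415160936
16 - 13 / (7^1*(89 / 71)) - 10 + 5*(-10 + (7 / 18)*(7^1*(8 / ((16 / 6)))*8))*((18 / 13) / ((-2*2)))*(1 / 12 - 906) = 2810789075 / 32396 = 86763.46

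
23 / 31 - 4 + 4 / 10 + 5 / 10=-731 / 310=-2.36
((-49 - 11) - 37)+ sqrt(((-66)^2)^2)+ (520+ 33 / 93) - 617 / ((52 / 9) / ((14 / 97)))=372454519 / 78182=4763.94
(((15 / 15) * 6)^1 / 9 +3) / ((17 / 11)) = 121 / 51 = 2.37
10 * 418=4180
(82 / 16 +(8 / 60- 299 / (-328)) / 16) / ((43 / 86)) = 408581 / 39360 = 10.38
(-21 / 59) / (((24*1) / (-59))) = 7 / 8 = 0.88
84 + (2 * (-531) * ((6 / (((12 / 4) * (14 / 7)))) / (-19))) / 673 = 1075170 / 12787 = 84.08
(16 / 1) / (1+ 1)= 8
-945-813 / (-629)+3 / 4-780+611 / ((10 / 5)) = -1417.46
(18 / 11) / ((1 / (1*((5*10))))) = 900 / 11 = 81.82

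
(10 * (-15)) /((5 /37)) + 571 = -539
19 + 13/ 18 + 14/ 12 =188/ 9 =20.89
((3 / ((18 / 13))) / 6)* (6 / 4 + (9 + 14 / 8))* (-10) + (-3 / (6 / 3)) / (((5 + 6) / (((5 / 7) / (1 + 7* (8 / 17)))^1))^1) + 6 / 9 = -17642257 / 404712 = -43.59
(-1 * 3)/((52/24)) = -18/13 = -1.38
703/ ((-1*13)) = -703/ 13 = -54.08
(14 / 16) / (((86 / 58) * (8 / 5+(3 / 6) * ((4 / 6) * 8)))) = 3045 / 22016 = 0.14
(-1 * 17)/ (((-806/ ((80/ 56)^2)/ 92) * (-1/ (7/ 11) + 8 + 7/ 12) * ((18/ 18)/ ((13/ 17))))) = 55200/ 127813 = 0.43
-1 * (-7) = 7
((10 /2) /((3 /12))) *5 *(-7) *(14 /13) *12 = -117600 /13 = -9046.15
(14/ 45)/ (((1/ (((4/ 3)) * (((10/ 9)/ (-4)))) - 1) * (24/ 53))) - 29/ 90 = -2537/ 4995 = -0.51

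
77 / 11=7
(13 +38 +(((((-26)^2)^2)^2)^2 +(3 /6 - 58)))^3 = 82931725705091616965217150000000000000000000000000000000000000000000.00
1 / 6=0.17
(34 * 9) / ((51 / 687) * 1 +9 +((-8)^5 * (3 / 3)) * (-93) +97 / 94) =2195652 / 21866355523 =0.00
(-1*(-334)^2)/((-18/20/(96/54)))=17848960/81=220357.53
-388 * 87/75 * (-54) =607608/25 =24304.32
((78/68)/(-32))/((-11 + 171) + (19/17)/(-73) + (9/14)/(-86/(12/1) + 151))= -17198727/76762860032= -0.00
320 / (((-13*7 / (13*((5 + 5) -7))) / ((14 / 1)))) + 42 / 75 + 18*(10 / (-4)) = -49111 / 25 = -1964.44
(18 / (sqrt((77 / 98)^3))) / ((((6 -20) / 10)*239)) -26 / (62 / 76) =-988 / 31 -180*sqrt(154) / 28919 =-31.95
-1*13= -13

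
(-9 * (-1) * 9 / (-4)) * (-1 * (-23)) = -1863 / 4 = -465.75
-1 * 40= -40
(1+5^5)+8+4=3138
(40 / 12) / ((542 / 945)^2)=1488375 / 146882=10.13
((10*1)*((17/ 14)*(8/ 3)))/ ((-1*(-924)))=170/ 4851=0.04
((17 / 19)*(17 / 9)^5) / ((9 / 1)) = 24137569 / 10097379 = 2.39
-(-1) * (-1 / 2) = -0.50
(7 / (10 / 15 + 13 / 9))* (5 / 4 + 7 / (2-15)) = 2331 / 988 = 2.36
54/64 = 27/32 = 0.84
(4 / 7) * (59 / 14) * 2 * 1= 236 / 49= 4.82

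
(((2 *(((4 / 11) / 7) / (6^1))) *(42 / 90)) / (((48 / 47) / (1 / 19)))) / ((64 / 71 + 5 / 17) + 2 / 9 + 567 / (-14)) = -56729 / 5323863270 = -0.00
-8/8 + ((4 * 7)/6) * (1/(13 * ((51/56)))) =-1205/1989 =-0.61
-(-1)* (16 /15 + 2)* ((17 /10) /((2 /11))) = 4301 /150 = 28.67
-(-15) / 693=5 / 231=0.02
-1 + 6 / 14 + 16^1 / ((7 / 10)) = 156 / 7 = 22.29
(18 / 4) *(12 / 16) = 27 / 8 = 3.38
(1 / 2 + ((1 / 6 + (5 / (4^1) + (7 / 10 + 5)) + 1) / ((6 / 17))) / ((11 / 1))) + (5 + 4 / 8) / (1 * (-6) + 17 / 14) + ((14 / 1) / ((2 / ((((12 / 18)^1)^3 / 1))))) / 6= 4267337 / 2387880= 1.79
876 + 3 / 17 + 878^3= 11506229479 / 17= 676837028.18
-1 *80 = -80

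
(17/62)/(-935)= -1/3410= -0.00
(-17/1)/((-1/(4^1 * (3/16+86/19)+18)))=47617/76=626.54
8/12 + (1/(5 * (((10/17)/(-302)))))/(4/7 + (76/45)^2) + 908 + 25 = 903.68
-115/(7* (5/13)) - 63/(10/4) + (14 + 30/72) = -22469/420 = -53.50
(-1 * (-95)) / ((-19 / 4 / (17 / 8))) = -85 / 2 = -42.50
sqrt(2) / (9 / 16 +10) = 16 *sqrt(2) / 169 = 0.13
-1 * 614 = -614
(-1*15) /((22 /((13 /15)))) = -13 /22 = -0.59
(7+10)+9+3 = 29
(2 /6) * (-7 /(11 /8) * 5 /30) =-28 /99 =-0.28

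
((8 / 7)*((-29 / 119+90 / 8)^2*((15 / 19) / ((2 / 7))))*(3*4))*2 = 2470240890 / 269059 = 9181.04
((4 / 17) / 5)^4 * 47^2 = 0.01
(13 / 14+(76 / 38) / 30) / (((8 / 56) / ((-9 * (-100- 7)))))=67089 / 10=6708.90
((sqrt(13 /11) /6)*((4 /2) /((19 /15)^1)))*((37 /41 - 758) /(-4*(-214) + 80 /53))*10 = -2.53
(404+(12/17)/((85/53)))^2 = 163571.83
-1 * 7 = -7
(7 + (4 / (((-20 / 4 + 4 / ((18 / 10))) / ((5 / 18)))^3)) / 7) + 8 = 15.00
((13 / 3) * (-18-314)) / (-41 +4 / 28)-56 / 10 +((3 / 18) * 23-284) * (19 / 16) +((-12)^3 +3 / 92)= -82217033 / 40480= -2031.05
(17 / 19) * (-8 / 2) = -68 / 19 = -3.58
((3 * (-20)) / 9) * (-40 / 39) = 800 / 117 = 6.84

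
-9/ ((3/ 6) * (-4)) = 9/ 2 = 4.50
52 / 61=0.85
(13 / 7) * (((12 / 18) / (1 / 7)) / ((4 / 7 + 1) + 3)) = 91 / 48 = 1.90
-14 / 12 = -7 / 6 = -1.17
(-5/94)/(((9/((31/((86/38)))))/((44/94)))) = -32395/854883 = -0.04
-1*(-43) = 43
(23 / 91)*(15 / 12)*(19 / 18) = 2185 / 6552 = 0.33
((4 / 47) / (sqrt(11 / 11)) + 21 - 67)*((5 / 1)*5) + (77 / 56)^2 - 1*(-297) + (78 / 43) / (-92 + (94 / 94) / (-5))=-50623901671 / 59627584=-849.00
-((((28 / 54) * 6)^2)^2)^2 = -8776.56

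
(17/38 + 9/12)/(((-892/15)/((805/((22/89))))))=-97795425/1491424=-65.57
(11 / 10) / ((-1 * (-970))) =11 / 9700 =0.00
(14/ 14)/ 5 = 1/ 5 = 0.20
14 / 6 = 7 / 3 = 2.33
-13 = -13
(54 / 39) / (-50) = -9 / 325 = -0.03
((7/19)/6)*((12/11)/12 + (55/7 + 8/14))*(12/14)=656/1463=0.45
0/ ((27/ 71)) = 0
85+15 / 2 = 185 / 2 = 92.50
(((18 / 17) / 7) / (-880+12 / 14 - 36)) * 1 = -9 / 54451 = -0.00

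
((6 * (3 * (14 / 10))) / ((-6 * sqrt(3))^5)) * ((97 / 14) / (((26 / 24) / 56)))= -679 * sqrt(3) / 15795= -0.07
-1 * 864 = -864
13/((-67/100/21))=-27300/67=-407.46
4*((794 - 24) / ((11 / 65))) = 18200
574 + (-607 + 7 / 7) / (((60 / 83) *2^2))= 14577 / 40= 364.42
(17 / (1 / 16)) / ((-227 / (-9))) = 2448 / 227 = 10.78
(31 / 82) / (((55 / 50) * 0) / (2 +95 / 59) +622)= 31 / 51004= 0.00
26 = 26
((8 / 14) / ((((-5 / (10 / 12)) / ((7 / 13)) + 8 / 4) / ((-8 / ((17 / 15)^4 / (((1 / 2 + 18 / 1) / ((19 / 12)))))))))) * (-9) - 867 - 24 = -1464501384 / 1586899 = -922.87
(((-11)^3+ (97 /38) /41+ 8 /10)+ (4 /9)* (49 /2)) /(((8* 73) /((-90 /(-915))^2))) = -92492537 /4232042140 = -0.02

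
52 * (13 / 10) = 338 / 5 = 67.60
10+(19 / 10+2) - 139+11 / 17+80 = -7557 / 170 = -44.45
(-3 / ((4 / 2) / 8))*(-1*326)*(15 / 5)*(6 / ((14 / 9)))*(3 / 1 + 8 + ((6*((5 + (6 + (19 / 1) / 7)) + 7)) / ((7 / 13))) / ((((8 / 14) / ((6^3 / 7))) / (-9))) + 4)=-1741504746600 / 343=-5077273313.70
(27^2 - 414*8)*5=-12915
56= 56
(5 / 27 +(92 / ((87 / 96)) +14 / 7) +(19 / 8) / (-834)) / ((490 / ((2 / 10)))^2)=0.00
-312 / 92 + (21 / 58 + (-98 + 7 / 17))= -2281803 / 22678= -100.62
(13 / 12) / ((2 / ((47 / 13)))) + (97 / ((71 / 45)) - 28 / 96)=13450 / 213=63.15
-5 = -5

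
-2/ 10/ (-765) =1/ 3825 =0.00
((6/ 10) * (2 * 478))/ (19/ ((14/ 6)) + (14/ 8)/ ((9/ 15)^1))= 240912/ 4645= 51.86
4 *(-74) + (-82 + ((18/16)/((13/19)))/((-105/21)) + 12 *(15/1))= -198.33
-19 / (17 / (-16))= 304 / 17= 17.88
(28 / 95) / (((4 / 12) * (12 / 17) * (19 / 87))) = 10353 / 1805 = 5.74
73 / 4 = 18.25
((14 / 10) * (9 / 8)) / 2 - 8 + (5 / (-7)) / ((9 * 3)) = -109453 / 15120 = -7.24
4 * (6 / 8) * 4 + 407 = 419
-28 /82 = -14 /41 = -0.34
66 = 66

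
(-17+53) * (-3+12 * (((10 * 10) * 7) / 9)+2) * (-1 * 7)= -234948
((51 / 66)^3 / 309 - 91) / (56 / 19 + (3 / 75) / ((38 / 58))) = -142217944525 / 4701741528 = -30.25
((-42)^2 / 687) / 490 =6 / 1145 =0.01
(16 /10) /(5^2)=0.06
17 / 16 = 1.06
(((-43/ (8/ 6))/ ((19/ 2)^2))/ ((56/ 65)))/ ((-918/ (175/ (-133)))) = -69875/ 117535824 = -0.00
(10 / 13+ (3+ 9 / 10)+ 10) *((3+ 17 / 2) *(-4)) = -43861 / 65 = -674.78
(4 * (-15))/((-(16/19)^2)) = 84.61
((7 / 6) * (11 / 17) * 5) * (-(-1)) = 385 / 102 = 3.77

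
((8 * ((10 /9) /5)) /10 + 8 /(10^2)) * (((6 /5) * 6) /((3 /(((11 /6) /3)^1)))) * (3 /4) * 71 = 22649 /1125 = 20.13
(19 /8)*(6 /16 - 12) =-1767 /64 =-27.61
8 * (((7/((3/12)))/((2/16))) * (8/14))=1024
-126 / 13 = -9.69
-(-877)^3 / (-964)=-674526133 / 964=-699715.91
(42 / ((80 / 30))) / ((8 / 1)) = 63 / 32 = 1.97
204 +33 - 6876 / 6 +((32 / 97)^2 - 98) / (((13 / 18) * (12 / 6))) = -976.77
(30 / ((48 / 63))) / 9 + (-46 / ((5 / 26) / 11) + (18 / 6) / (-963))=-33728473 / 12840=-2626.83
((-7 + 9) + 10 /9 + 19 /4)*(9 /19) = 283 /76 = 3.72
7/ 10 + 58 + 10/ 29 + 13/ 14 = 60873/ 1015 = 59.97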